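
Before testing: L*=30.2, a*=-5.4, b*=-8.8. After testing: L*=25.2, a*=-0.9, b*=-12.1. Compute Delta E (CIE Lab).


dL = 25.2 - 30.2 = -5.0
da = -0.9 - (-5.4) = 4.5
db = -12.1 - (-8.8) = -3.3
dE = sqrt((-5.0)^2 + (4.5)^2 + (-3.3)^2) = 7.49


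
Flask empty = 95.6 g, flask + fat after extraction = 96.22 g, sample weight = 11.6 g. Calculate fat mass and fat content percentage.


Fat mass = 96.22 - 95.6 = 0.62 g
Fat% = 0.62 / 11.6 x 100 = 5.3%


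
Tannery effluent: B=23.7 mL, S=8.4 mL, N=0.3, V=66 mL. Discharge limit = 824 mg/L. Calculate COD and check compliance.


COD = 556.4 mg/L
Compliant: Yes


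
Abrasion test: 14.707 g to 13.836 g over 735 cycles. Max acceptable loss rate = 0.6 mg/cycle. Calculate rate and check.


Loss = 14.707 - 13.836 = 0.871 g
Rate = 0.871 g / 735 cycles x 1000 = 1.185 mg/cycle
Max = 0.6 mg/cycle
Passes: No


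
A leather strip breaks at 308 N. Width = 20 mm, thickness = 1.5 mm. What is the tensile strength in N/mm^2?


Cross-sectional area = 20 x 1.5 = 30.0 mm^2
Tensile strength = 308 / 30.0 = 10.27 N/mm^2


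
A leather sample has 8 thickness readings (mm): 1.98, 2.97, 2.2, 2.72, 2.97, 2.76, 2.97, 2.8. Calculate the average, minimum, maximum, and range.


Average = 2.67 mm
Min = 1.98 mm
Max = 2.97 mm
Range = 0.99 mm


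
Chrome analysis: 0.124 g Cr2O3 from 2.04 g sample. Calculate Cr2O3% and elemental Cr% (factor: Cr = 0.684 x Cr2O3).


Cr2O3 = 6.08%
Cr = 4.16%


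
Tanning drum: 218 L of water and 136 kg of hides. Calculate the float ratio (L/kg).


Float ratio = water / hide weight
Ratio = 218 / 136 = 1.6


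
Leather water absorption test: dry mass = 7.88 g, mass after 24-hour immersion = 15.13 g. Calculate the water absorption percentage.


92.0%


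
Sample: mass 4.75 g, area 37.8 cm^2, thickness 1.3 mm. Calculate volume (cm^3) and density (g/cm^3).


Volume = 4.914 cm^3
Density = 0.967 g/cm^3

Thickness in cm = 1.3 / 10 = 0.13 cm
Volume = 37.8 x 0.13 = 4.914 cm^3
Density = 4.75 / 4.914 = 0.967 g/cm^3


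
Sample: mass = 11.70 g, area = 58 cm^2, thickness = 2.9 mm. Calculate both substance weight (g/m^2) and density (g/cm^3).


SW = 11.70 / 58 x 10000 = 2017.2 g/m^2
Volume = 58 x 2.9 / 10 = 16.82 cm^3
Density = 11.70 / 16.82 = 0.696 g/cm^3


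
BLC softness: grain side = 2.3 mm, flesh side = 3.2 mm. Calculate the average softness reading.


2.75 mm

Average = (2.3 + 3.2) / 2
Average = 2.75 mm


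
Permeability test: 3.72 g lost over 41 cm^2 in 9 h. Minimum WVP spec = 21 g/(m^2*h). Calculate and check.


WVP = 100.81 g/(m^2*h)
Meets specification: Yes

WVP = 3.72 / (41 x 9) x 10000 = 100.81 g/(m^2*h)
Minimum: 21 g/(m^2*h)
Meets spec: Yes


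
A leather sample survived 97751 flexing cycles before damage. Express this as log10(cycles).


4.99

log10(97751) = 4.99


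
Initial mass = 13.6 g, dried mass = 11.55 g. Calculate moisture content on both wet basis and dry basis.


Moisture lost = 13.6 - 11.55 = 2.05 g
Wet basis MC = 2.05 / 13.6 x 100 = 15.1%
Dry basis MC = 2.05 / 11.55 x 100 = 17.7%


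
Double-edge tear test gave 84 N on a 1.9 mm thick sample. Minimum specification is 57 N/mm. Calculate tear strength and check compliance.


Tear strength = 84 / 1.9 = 44.2 N/mm
Required minimum = 57 N/mm
Compliant: No


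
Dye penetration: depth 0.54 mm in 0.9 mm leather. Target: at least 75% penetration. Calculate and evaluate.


Penetration = 0.54 / 0.9 x 100 = 60.0%
Target: 75%
Meets target: No


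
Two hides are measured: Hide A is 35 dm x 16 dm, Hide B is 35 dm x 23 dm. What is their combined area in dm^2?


1365 dm^2

Hide A area = 35 x 16 = 560 dm^2
Hide B area = 35 x 23 = 805 dm^2
Total = 560 + 805 = 1365 dm^2


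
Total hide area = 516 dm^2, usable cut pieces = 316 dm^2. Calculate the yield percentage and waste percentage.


Yield = 61.2%
Waste = 38.8%

Yield = 316 / 516 x 100 = 61.2%
Waste = 516 - 316 = 200 dm^2
Waste% = 100 - 61.2 = 38.8%


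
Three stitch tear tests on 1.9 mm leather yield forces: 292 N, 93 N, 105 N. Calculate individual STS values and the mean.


STS1 = 153.7 N/mm
STS2 = 48.9 N/mm
STS3 = 55.3 N/mm
Mean = 86.0 N/mm

STS1 = 292 / 1.9 = 153.7 N/mm
STS2 = 93 / 1.9 = 48.9 N/mm
STS3 = 105 / 1.9 = 55.3 N/mm
Mean = (153.7 + 48.9 + 55.3) / 3 = 86.0 N/mm


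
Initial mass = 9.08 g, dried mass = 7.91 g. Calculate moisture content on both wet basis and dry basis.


Moisture lost = 9.08 - 7.91 = 1.17 g
Wet basis MC = 1.17 / 9.08 x 100 = 12.9%
Dry basis MC = 1.17 / 7.91 x 100 = 14.8%


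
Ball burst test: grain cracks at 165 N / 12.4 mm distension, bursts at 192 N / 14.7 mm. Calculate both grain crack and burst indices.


Crack index = 165 / 12.4 = 13.3 N/mm
Burst index = 192 / 14.7 = 13.1 N/mm


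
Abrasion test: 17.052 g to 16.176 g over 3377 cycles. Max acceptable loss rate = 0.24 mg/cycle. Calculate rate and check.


Loss = 17.052 - 16.176 = 0.876 g
Rate = 0.876 g / 3377 cycles x 1000 = 0.259 mg/cycle
Max = 0.24 mg/cycle
Passes: No


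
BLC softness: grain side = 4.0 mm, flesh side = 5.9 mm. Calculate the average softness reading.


Average = (4.0 + 5.9) / 2
Average = 4.95 mm


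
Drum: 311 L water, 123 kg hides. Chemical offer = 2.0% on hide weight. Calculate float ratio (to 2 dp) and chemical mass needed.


Float ratio = 311 / 123 = 2.53
Chemical = 123 x 2.0 / 100 = 2.46 kg


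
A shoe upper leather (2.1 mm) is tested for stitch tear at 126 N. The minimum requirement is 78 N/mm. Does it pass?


STS = 60.0 N/mm
Passes: No


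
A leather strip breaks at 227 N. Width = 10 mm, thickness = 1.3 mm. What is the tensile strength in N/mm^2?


Cross-sectional area = 10 x 1.3 = 13.0 mm^2
Tensile strength = 227 / 13.0 = 17.46 N/mm^2


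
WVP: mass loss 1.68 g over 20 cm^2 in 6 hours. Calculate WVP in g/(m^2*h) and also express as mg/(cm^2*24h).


WVP = 1.68 / (20 x 6) x 10000 = 140.00 g/(m^2*h)
Mass loss in mg = 1.68 x 1000 = 1680 mg
Per cm^2 per 24h in mg: 1680 x 24 / (20 x 6) = 40320 / 120 = 336.00 mg/(cm^2*24h)


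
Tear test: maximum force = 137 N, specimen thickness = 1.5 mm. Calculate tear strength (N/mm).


Tear strength = force / thickness
Tear = 137 / 1.5 = 91.3 N/mm


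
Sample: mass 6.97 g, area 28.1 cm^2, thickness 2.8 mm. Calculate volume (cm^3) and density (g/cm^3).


Thickness in cm = 2.8 / 10 = 0.28 cm
Volume = 28.1 x 0.28 = 7.868 cm^3
Density = 6.97 / 7.868 = 0.886 g/cm^3


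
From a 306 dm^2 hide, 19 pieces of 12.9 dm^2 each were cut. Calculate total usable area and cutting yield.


Usable area = 245.1 dm^2
Yield = 80.1%

Total usable = 19 x 12.9 = 245.1 dm^2
Yield = 245.1 / 306 x 100 = 80.1%


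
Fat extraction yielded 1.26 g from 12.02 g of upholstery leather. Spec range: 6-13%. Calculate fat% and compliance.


Fat content = 10.5%
Compliant: Yes


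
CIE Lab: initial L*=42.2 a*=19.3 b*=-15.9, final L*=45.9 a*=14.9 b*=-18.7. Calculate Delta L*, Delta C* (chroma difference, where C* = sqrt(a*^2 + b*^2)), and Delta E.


Delta L* = 3.7
Delta C* = -1.10
Delta E = 6.39

Delta L* = 45.9 - 42.2 = 3.7
C1* = sqrt((19.3)^2 + (-15.9)^2) = 25.006
C2* = sqrt((14.9)^2 + (-18.7)^2) = 23.910
Delta C* = 23.910 - 25.006 = -1.10
Delta E = sqrt((3.7)^2 + (-4.4)^2 + (-2.8)^2) = 6.39


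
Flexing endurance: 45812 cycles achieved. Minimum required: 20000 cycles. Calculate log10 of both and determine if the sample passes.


log10(45812) = 4.66
log10(20000) = 4.30
Passes: Yes


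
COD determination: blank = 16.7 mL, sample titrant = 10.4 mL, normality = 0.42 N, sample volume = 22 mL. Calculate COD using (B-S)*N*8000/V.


962.2 mg/L

COD = (16.7 - 10.4) x 0.42 x 8000 / 22
COD = 6.3 x 0.42 x 8000 / 22
COD = 962.2 mg/L


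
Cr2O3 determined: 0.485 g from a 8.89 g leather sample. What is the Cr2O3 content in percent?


5.46%

Cr2O3% = 0.485 / 8.89 x 100
Cr2O3% = 5.46%


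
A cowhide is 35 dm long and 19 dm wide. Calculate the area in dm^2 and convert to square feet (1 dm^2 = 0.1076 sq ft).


665 dm^2
71.55 sq ft


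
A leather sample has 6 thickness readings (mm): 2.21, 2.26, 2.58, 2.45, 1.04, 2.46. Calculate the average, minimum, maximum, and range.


Average = 2.17 mm
Min = 1.04 mm
Max = 2.58 mm
Range = 1.54 mm

Sum = 13.00
Average = 13.00 / 6 = 2.17 mm
Minimum = 1.04 mm
Maximum = 2.58 mm
Range = 2.58 - 1.04 = 1.54 mm


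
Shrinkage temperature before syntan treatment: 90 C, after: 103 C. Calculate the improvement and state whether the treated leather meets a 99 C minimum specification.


Improvement = 103 - 90 = 13 C
Spec check: 103 C >= 99 C? Yes


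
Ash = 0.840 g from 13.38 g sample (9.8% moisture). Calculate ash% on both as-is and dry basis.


As-is ash = 6.28%
Dry-basis ash = 6.96%


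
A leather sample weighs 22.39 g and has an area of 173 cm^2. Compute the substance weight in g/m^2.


Substance weight = mass / area x 10000
SW = 22.39 / 173 x 10000
SW = 1294.2 g/m^2


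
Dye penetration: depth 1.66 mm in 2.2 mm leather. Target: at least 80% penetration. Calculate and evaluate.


Penetration = 1.66 / 2.2 x 100 = 75.5%
Target: 80%
Meets target: No


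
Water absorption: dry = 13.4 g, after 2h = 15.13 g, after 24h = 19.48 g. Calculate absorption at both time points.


WA (2h) = (15.13 - 13.4) / 13.4 x 100 = 12.9%
WA (24h) = (19.48 - 13.4) / 13.4 x 100 = 45.4%


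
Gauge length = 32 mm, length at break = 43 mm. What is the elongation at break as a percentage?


Extension = 43 - 32 = 11 mm
Elongation = 11 / 32 x 100 = 34.4%


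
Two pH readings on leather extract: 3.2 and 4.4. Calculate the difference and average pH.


Difference = |3.2 - 4.4| = 1.2
Average = (3.2 + 4.4) / 2 = 3.80


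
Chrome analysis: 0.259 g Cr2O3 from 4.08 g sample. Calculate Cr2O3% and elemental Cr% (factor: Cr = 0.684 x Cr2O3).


Cr2O3% = 0.259 / 4.08 x 100 = 6.35%
Cr% = 6.35 x 0.684 = 4.34%


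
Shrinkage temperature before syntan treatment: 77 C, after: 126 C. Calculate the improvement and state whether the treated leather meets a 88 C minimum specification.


Improvement = 49 C
Meets 88 C spec: Yes

Improvement = 126 - 77 = 49 C
Spec check: 126 C >= 88 C? Yes


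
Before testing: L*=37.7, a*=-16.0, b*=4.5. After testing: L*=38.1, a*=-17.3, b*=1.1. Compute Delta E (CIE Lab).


Delta E = 3.66

dL = 38.1 - 37.7 = 0.4
da = -17.3 - (-16.0) = -1.3
db = 1.1 - 4.5 = -3.4
dE = sqrt((0.4)^2 + (-1.3)^2 + (-3.4)^2) = 3.66


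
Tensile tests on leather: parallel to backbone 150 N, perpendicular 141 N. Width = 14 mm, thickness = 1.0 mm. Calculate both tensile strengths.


Area = 14 x 1.0 = 14.0 mm^2
TS (parallel) = 150 / 14.0 = 10.71 N/mm^2
TS (perpendicular) = 141 / 14.0 = 10.07 N/mm^2


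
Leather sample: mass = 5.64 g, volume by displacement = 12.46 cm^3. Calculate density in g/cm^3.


0.453 g/cm^3


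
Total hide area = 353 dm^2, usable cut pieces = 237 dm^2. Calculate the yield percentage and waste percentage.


Yield = 67.1%
Waste = 32.9%

Yield = 237 / 353 x 100 = 67.1%
Waste = 353 - 237 = 116 dm^2
Waste% = 100 - 67.1 = 32.9%


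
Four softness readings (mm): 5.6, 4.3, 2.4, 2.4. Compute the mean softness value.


3.68 mm

Sum = 5.6 + 4.3 + 2.4 + 2.4
Mean = 14.7 / 4 = 3.68 mm


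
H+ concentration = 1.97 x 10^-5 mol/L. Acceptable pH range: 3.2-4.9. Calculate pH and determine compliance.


pH = -log10(1.97 x 10^-5) = 4.71
Range: 3.2 to 4.9
Compliant: Yes


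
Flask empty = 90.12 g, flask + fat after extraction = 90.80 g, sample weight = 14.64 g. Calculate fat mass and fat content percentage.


Fat mass = 90.80 - 90.12 = 0.68 g
Fat% = 0.68 / 14.64 x 100 = 4.6%


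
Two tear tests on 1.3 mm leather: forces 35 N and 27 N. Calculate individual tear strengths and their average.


Tear 1 = 35 / 1.3 = 26.9 N/mm
Tear 2 = 27 / 1.3 = 20.8 N/mm
Average = (26.9 + 20.8) / 2 = 23.9 N/mm


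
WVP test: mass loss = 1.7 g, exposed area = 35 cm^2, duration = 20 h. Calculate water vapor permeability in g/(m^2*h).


24.29 g/(m^2*h)


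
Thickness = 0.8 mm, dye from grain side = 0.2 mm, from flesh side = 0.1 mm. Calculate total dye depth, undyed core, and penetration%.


Total dyed = 0.30 mm
Undyed core = 0.50 mm
Penetration = 37.5%


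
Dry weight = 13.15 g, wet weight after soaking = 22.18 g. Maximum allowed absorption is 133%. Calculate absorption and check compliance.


WA = (22.18 - 13.15) / 13.15 x 100 = 68.7%
Maximum allowed: 133%
Compliant: Yes


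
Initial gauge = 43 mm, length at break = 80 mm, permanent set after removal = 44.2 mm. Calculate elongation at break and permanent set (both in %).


Elongation at break = 86.0%
Permanent set = 2.8%

Elongation at break = (80 - 43) / 43 x 100 = 86.0%
Permanent set = (44.2 - 43) / 43 x 100 = 2.8%


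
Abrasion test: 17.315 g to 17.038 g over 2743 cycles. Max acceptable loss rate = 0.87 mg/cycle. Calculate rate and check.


Loss = 17.315 - 17.038 = 0.277 g
Rate = 0.277 g / 2743 cycles x 1000 = 0.101 mg/cycle
Max = 0.87 mg/cycle
Passes: Yes


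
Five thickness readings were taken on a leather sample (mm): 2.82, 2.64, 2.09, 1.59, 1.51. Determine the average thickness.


2.13 mm

Sum = 2.82 + 2.64 + 2.09 + 1.59 + 1.51 = 10.65
Average = 10.65 / 5 = 2.13 mm


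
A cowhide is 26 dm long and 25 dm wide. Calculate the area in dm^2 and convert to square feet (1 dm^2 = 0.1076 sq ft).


Area = 26 x 25 = 650 dm^2
Conversion: 650 x 0.1076 = 69.94 sq ft


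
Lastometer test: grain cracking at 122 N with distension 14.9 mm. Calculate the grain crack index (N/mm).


8.2 N/mm

Grain crack index = force / distension
Index = 122 / 14.9 = 8.2 N/mm


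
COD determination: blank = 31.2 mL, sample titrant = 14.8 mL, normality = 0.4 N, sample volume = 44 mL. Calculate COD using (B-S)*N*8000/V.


COD = (31.2 - 14.8) x 0.4 x 8000 / 44
COD = 16.4 x 0.4 x 8000 / 44
COD = 1192.7 mg/L


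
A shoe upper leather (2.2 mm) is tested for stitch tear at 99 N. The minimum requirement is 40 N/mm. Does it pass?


STS = 45.0 N/mm
Passes: Yes


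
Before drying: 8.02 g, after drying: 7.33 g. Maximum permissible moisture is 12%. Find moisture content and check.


MC = (8.02 - 7.33) / 8.02 x 100 = 8.6%
Maximum: 12%
Acceptable: Yes


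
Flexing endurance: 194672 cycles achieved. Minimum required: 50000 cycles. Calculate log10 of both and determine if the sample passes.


Achieved: log10 = 5.29
Required: log10 = 4.70
Passes: Yes


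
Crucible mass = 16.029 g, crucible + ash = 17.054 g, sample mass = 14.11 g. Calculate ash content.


Ash mass = 1.025 g
Ash content = 7.26%

Ash mass = 17.054 - 16.029 = 1.025 g
Ash% = 1.025 / 14.11 x 100 = 7.26%


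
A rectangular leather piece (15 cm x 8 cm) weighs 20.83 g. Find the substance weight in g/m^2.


Area = 15 x 8 = 120 cm^2
SW = 20.83 / 120 x 10000 = 1735.8 g/m^2


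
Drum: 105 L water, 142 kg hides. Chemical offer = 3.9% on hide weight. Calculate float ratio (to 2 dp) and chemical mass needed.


Float ratio = 0.74
Chemical needed = 5.538 kg

Float ratio = 105 / 142 = 0.74
Chemical = 142 x 3.9 / 100 = 5.538 kg


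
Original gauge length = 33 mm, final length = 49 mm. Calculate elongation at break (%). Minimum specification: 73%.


Elongation = 48.5%
Meets spec: No

Extension = 49 - 33 = 16 mm
Elongation = 16 / 33 x 100 = 48.5%
Minimum required: 73%
Meets specification: No


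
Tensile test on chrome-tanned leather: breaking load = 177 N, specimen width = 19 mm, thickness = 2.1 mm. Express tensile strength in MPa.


4.44 MPa


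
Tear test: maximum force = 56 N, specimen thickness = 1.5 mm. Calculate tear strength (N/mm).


Tear strength = force / thickness
Tear = 56 / 1.5 = 37.3 N/mm


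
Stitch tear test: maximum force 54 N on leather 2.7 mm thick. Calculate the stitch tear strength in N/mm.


Stitch tear strength = force / thickness
STS = 54 / 2.7 = 20.0 N/mm


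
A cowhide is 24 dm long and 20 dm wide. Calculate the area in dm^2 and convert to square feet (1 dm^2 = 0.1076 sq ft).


480 dm^2
51.65 sq ft

Area = 24 x 20 = 480 dm^2
Conversion: 480 x 0.1076 = 51.65 sq ft


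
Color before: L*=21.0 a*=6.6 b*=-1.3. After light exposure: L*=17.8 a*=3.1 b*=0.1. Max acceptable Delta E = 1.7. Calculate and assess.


dL = -3.2, da = -3.5, db = 1.4
dE = sqrt((-3.2)^2 + (-3.5)^2 + (1.4)^2) = 4.94
Max = 1.7
Passes: No


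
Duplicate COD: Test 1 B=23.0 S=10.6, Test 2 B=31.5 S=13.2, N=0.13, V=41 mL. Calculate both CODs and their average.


COD1 = (23.0 - 10.6) x 0.13 x 8000 / 41 = 314.5 mg/L
COD2 = (31.5 - 13.2) x 0.13 x 8000 / 41 = 464.2 mg/L
Average = (314.5 + 464.2) / 2 = 389.4 mg/L


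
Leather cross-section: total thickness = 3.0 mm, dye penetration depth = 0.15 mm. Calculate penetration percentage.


Penetration% = 0.15 / 3.0 x 100
Penetration = 5.0%


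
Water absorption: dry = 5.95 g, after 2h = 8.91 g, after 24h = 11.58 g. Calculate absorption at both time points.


WA (2h) = (8.91 - 5.95) / 5.95 x 100 = 49.7%
WA (24h) = (11.58 - 5.95) / 5.95 x 100 = 94.6%


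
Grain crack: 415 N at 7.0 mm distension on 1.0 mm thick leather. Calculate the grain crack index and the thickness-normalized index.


Crack index = 59.3 N/mm
Normalized index = 59.3 N/mm per mm


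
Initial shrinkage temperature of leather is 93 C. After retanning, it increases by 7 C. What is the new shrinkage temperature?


100 C

New Ts = 93 + 7 = 100 C


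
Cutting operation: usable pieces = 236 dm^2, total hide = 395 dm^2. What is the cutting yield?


Yield = usable / total x 100
Yield = 236 / 395 x 100 = 59.7%


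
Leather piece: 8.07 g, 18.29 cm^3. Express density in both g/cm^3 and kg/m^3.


0.441 g/cm^3
441 kg/m^3


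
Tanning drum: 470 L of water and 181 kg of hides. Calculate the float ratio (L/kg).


2.6


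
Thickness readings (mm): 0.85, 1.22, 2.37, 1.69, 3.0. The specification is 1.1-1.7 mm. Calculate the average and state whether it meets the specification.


Average = 1.83 mm
Within specification: No


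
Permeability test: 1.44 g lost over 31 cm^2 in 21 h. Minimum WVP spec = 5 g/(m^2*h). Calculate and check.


WVP = 1.44 / (31 x 21) x 10000 = 22.12 g/(m^2*h)
Minimum: 5 g/(m^2*h)
Meets spec: Yes


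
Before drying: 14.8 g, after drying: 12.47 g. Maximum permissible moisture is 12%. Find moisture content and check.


Moisture content = 15.7%
Acceptable: No

MC = (14.8 - 12.47) / 14.8 x 100 = 15.7%
Maximum: 12%
Acceptable: No


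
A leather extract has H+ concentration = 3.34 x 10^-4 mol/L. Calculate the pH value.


pH = -log10[H+]
pH = -log10(3.34 x 10^-4) = 3.48


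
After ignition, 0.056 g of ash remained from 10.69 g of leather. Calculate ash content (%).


Ash% = 0.056 / 10.69 x 100
Ash% = 0.52%


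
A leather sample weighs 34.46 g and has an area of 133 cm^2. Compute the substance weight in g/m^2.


Substance weight = mass / area x 10000
SW = 34.46 / 133 x 10000
SW = 2591.0 g/m^2


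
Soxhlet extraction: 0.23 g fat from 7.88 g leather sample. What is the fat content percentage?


2.9%


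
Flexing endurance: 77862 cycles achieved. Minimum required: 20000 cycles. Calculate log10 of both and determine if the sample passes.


log10(77862) = 4.89
log10(20000) = 4.30
Passes: Yes


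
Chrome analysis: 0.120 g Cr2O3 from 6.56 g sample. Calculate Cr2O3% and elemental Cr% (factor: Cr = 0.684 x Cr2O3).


Cr2O3% = 0.120 / 6.56 x 100 = 1.83%
Cr% = 1.83 x 0.684 = 1.25%


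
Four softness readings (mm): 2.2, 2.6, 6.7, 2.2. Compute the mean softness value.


3.43 mm

Sum = 2.2 + 2.6 + 6.7 + 2.2
Mean = 13.7 / 4 = 3.43 mm


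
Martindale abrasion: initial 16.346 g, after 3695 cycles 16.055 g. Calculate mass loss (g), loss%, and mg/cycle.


Loss = 16.346 - 16.055 = 0.291 g
Loss% = 0.291 / 16.346 x 100 = 1.78%
Rate = 0.291 / 3695 x 1000 = 0.079 mg/cycle


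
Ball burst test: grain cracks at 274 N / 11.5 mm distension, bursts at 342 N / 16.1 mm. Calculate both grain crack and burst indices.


Crack index = 274 / 11.5 = 23.8 N/mm
Burst index = 342 / 16.1 = 21.2 N/mm


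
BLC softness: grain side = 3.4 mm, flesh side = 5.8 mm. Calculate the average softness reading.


Average = (3.4 + 5.8) / 2
Average = 4.60 mm


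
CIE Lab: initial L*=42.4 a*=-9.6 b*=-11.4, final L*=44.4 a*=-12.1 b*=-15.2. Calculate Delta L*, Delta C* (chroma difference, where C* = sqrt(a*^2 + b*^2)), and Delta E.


Delta L* = 44.4 - 42.4 = 2.0
C1* = sqrt((-9.6)^2 + (-11.4)^2) = 14.904
C2* = sqrt((-12.1)^2 + (-15.2)^2) = 19.428
Delta C* = 19.428 - 14.904 = 4.52
Delta E = sqrt((2.0)^2 + (-2.5)^2 + (-3.8)^2) = 4.97


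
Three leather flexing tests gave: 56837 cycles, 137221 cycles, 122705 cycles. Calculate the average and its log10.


Average = 105588 cycles
log10 = 5.02


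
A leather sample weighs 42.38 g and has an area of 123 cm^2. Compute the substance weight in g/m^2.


Substance weight = mass / area x 10000
SW = 42.38 / 123 x 10000
SW = 3445.5 g/m^2


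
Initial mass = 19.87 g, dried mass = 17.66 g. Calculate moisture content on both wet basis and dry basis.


Moisture lost = 19.87 - 17.66 = 2.21 g
Wet basis MC = 2.21 / 19.87 x 100 = 11.1%
Dry basis MC = 2.21 / 17.66 x 100 = 12.5%


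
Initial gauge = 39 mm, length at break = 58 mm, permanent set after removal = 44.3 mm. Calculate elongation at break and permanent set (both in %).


Elongation at break = 48.7%
Permanent set = 13.6%

Elongation at break = (58 - 39) / 39 x 100 = 48.7%
Permanent set = (44.3 - 39) / 39 x 100 = 13.6%


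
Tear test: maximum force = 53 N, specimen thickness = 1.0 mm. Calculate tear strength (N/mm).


Tear strength = force / thickness
Tear = 53 / 1.0 = 53.0 N/mm


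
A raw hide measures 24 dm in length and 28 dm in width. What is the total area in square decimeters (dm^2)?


672 dm^2

Area = length x width
Area = 24 x 28 = 672 dm^2


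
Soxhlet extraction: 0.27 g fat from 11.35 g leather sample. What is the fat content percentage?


Fat content = 0.27 / 11.35 x 100
Fat = 2.4%


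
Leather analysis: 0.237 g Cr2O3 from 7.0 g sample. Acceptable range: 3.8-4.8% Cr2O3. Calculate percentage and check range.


Cr2O3% = 0.237 / 7.0 x 100 = 3.39%
Acceptable range: 3.8 to 4.8%
Within range: No


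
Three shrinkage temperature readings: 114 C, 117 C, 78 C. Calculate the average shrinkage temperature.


103.0 C


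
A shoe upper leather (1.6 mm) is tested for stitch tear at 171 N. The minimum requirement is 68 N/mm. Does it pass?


STS = 106.9 N/mm
Passes: Yes

STS = 171 / 1.6 = 106.9 N/mm
Minimum required: 68 N/mm
Passes: Yes


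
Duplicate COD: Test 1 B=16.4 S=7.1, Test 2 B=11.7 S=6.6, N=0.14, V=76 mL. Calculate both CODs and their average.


COD1 = 137.1 mg/L
COD2 = 75.2 mg/L
Average = 106.2 mg/L

COD1 = (16.4 - 7.1) x 0.14 x 8000 / 76 = 137.1 mg/L
COD2 = (11.7 - 6.6) x 0.14 x 8000 / 76 = 75.2 mg/L
Average = (137.1 + 75.2) / 2 = 106.2 mg/L


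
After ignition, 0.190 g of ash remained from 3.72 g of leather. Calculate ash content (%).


Ash% = 0.190 / 3.72 x 100
Ash% = 5.11%


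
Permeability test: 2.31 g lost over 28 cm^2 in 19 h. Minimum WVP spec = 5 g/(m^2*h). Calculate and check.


WVP = 43.42 g/(m^2*h)
Meets specification: Yes

WVP = 2.31 / (28 x 19) x 10000 = 43.42 g/(m^2*h)
Minimum: 5 g/(m^2*h)
Meets spec: Yes


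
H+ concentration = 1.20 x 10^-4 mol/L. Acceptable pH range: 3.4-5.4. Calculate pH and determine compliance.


pH = -log10(1.20 x 10^-4) = 3.92
Range: 3.4 to 5.4
Compliant: Yes


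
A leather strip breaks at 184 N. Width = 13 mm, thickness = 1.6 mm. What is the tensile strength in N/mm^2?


8.85 N/mm^2


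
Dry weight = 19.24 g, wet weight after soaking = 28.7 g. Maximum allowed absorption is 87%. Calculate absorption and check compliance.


Absorption = 49.2%
Compliant: Yes


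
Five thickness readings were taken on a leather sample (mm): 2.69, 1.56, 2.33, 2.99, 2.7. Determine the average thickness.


Sum = 2.69 + 1.56 + 2.33 + 2.99 + 2.7 = 12.27
Average = 12.27 / 5 = 2.45 mm


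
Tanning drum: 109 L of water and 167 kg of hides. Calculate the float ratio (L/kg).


0.7

Float ratio = water / hide weight
Ratio = 109 / 167 = 0.7


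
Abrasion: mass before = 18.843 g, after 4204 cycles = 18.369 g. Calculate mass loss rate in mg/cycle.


0.113 mg/cycle

Mass loss = 18.843 - 18.369 = 0.474 g
Rate = 0.474 / 4204 x 1000 = 0.113 mg/cycle


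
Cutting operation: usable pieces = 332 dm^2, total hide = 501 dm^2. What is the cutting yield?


66.3%


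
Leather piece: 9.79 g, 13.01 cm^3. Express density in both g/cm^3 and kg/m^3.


0.752 g/cm^3
752 kg/m^3

Density = 9.79 / 13.01 = 0.752 g/cm^3
Convert: 0.752 x 1000 = 752 kg/m^3


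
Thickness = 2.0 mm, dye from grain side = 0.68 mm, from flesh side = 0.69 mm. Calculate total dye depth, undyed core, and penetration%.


Total dyed = 1.37 mm
Undyed core = 0.63 mm
Penetration = 68.5%

Total dyed = 0.68 + 0.69 = 1.37 mm
Undyed core = 2.0 - 1.37 = 0.63 mm
Penetration = 1.37 / 2.0 x 100 = 68.5%


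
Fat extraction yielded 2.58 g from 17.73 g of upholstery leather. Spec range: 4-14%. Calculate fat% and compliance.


Fat% = 2.58 / 17.73 x 100 = 14.6%
Spec range: 4-14%
Compliant: No


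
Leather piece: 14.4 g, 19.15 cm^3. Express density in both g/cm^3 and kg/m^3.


Density = 14.4 / 19.15 = 0.752 g/cm^3
Convert: 0.752 x 1000 = 752 kg/m^3


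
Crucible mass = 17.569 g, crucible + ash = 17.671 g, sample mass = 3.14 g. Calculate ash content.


Ash mass = 0.102 g
Ash content = 3.25%

Ash mass = 17.671 - 17.569 = 0.102 g
Ash% = 0.102 / 3.14 x 100 = 3.25%


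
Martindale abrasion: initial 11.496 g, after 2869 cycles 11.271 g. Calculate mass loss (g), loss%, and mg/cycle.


Mass loss = 0.225 g
Loss = 1.96%
Rate = 0.078 mg/cycle

Loss = 11.496 - 11.271 = 0.225 g
Loss% = 0.225 / 11.496 x 100 = 1.96%
Rate = 0.225 / 2869 x 1000 = 0.078 mg/cycle


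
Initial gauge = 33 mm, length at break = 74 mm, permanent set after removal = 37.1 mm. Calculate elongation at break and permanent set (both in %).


Elongation at break = 124.2%
Permanent set = 12.4%

Elongation at break = (74 - 33) / 33 x 100 = 124.2%
Permanent set = (37.1 - 33) / 33 x 100 = 12.4%


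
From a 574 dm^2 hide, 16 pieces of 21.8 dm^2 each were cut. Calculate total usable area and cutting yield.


Usable area = 348.8 dm^2
Yield = 60.8%

Total usable = 16 x 21.8 = 348.8 dm^2
Yield = 348.8 / 574 x 100 = 60.8%


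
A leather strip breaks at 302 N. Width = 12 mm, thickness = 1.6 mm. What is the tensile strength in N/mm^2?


15.73 N/mm^2

Cross-sectional area = 12 x 1.6 = 19.2 mm^2
Tensile strength = 302 / 19.2 = 15.73 N/mm^2


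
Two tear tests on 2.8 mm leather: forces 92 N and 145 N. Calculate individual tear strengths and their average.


Tear 1 = 32.9 N/mm
Tear 2 = 51.8 N/mm
Average = 42.4 N/mm


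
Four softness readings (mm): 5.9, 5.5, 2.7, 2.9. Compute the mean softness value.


Sum = 5.9 + 5.5 + 2.7 + 2.9
Mean = 17.0 / 4 = 4.25 mm


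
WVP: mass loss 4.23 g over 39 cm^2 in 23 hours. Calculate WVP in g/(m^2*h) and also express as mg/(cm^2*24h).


WVP = 4.23 / (39 x 23) x 10000 = 47.16 g/(m^2*h)
Mass loss in mg = 4.23 x 1000 = 4230 mg
Per cm^2 per 24h in mg: 4230 x 24 / (39 x 23) = 101520 / 897 = 113.18 mg/(cm^2*24h)


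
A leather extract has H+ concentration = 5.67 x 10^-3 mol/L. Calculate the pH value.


pH = 2.25


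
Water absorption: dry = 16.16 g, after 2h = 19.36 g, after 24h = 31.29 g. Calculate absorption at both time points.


2h absorption = 19.8%
24h absorption = 93.6%

WA (2h) = (19.36 - 16.16) / 16.16 x 100 = 19.8%
WA (24h) = (31.29 - 16.16) / 16.16 x 100 = 93.6%


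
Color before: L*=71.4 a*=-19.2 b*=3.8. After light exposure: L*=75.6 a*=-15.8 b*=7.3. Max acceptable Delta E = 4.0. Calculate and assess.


dL = 4.2, da = 3.4, db = 3.5
dE = sqrt((4.2)^2 + (3.4)^2 + (3.5)^2) = 6.44
Max = 4.0
Passes: No


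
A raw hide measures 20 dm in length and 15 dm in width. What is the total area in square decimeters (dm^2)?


Area = length x width
Area = 20 x 15 = 300 dm^2


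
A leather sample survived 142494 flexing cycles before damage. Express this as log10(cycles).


5.15


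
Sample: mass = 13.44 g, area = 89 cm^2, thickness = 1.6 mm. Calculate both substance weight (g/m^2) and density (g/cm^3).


Substance weight = 1510.1 g/m^2
Density = 0.944 g/cm^3


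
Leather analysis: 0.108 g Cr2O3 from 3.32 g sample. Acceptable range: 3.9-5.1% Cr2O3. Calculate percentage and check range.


Cr2O3% = 0.108 / 3.32 x 100 = 3.25%
Acceptable range: 3.9 to 5.1%
Within range: No


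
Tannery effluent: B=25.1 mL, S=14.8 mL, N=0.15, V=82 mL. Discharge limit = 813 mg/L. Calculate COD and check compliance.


COD = 150.7 mg/L
Compliant: Yes

COD = (25.1 - 14.8) x 0.15 x 8000 / 82 = 150.7 mg/L
Limit: 813 mg/L
Compliant: Yes


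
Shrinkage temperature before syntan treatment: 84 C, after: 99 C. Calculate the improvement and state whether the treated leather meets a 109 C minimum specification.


Improvement = 99 - 84 = 15 C
Spec check: 99 C >= 109 C? No


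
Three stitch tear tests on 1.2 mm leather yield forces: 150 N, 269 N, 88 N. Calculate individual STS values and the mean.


STS1 = 125.0 N/mm
STS2 = 224.2 N/mm
STS3 = 73.3 N/mm
Mean = 140.8 N/mm


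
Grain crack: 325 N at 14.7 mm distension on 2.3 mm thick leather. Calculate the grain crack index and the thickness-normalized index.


Crack index = 325 / 14.7 = 22.1 N/mm
Normalized = 22.1 / 2.3 = 9.6 N/mm per mm


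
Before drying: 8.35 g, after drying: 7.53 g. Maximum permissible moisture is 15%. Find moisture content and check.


MC = (8.35 - 7.53) / 8.35 x 100 = 9.8%
Maximum: 15%
Acceptable: Yes


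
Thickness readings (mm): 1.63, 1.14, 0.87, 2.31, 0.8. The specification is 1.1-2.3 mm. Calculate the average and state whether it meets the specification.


Average = 1.35 mm
Within specification: Yes

Sum = 6.75
Average = 6.75 / 5 = 1.35 mm
Specification range: 1.1 to 2.3 mm
Within spec: Yes


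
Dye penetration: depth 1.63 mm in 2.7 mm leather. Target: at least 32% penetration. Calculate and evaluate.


Penetration = 60.4%
Meets target: Yes

Penetration = 1.63 / 2.7 x 100 = 60.4%
Target: 32%
Meets target: Yes


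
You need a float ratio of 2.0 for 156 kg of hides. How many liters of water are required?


Water = hide weight x target ratio
Water = 156 x 2.0 = 312.0 L


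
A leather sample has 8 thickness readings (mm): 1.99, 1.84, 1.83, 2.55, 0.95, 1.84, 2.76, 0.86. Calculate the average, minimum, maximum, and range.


Sum = 14.62
Average = 14.62 / 8 = 1.83 mm
Minimum = 0.86 mm
Maximum = 2.76 mm
Range = 2.76 - 0.86 = 1.90 mm


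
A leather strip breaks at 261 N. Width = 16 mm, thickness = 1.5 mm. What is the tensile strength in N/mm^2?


Cross-sectional area = 16 x 1.5 = 24.0 mm^2
Tensile strength = 261 / 24.0 = 10.88 N/mm^2


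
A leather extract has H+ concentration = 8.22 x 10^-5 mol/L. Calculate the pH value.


pH = 4.09


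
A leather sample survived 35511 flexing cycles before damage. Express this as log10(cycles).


log10(35511) = 4.55


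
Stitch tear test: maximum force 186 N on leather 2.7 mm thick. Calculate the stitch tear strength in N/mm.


Stitch tear strength = force / thickness
STS = 186 / 2.7 = 68.9 N/mm


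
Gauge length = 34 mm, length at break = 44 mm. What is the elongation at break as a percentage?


Extension = 44 - 34 = 10 mm
Elongation = 10 / 34 x 100 = 29.4%


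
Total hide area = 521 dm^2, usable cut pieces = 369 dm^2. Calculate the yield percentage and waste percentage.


Yield = 70.8%
Waste = 29.2%

Yield = 369 / 521 x 100 = 70.8%
Waste = 521 - 369 = 152 dm^2
Waste% = 100 - 70.8 = 29.2%


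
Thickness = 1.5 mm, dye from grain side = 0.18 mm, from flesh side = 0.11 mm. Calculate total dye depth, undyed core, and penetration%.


Total dyed = 0.29 mm
Undyed core = 1.21 mm
Penetration = 19.3%

Total dyed = 0.18 + 0.11 = 0.29 mm
Undyed core = 1.5 - 0.29 = 1.21 mm
Penetration = 0.29 / 1.5 x 100 = 19.3%


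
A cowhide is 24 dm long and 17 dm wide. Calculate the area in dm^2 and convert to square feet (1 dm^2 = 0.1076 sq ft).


Area = 24 x 17 = 408 dm^2
Conversion: 408 x 0.1076 = 43.90 sq ft


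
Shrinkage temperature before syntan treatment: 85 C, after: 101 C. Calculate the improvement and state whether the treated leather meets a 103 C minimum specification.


Improvement = 101 - 85 = 16 C
Spec check: 101 C >= 103 C? No


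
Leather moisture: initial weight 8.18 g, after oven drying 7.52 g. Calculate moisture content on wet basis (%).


Moisture = 8.18 - 7.52 = 0.66 g
MC = 0.66 / 8.18 x 100 = 8.1%


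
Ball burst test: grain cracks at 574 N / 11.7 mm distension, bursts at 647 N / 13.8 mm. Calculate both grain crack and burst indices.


Crack index = 574 / 11.7 = 49.1 N/mm
Burst index = 647 / 13.8 = 46.9 N/mm


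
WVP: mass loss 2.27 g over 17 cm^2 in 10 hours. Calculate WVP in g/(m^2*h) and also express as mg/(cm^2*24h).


WVP = 133.53 g/(m^2*h)
Daily rate = 320.47 mg/(cm^2*24h)


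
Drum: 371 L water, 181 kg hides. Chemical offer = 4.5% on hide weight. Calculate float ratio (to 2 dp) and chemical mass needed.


Float ratio = 371 / 181 = 2.05
Chemical = 181 x 4.5 / 100 = 8.145 kg


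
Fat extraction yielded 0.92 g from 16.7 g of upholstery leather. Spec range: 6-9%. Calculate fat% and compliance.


Fat% = 0.92 / 16.7 x 100 = 5.5%
Spec range: 6-9%
Compliant: No


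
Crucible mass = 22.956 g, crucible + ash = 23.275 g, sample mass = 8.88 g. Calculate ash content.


Ash mass = 0.319 g
Ash content = 3.59%


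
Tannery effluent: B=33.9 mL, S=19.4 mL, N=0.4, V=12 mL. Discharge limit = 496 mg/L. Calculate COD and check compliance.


COD = (33.9 - 19.4) x 0.4 x 8000 / 12 = 3866.7 mg/L
Limit: 496 mg/L
Compliant: No


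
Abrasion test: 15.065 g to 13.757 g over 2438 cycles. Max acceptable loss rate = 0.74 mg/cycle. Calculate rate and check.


Rate = 0.537 mg/cycle
Passes: Yes

Loss = 15.065 - 13.757 = 1.308 g
Rate = 1.308 g / 2438 cycles x 1000 = 0.537 mg/cycle
Max = 0.74 mg/cycle
Passes: Yes


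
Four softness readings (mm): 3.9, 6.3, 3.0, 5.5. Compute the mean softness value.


4.68 mm

Sum = 3.9 + 6.3 + 3.0 + 5.5
Mean = 18.7 / 4 = 4.68 mm


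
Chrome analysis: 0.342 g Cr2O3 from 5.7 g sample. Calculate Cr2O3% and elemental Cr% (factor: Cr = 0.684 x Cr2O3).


Cr2O3% = 0.342 / 5.7 x 100 = 6.00%
Cr% = 6.00 x 0.684 = 4.10%


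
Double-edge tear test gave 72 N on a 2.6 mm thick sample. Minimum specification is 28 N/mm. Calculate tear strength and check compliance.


Tear strength = 72 / 2.6 = 27.7 N/mm
Required minimum = 28 N/mm
Compliant: No


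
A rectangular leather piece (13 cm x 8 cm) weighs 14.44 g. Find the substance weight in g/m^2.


Area = 13 x 8 = 104 cm^2
SW = 14.44 / 104 x 10000 = 1388.5 g/m^2


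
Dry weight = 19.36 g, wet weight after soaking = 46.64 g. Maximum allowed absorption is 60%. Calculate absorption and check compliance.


Absorption = 140.9%
Compliant: No

WA = (46.64 - 19.36) / 19.36 x 100 = 140.9%
Maximum allowed: 60%
Compliant: No


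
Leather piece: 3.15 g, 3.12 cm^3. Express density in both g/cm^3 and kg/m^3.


1.010 g/cm^3
1010 kg/m^3

Density = 3.15 / 3.12 = 1.010 g/cm^3
Convert: 1.010 x 1000 = 1010 kg/m^3


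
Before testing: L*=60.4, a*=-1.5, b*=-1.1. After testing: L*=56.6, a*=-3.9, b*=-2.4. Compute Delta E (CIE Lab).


Delta E = 4.68

dL = 56.6 - 60.4 = -3.8
da = -3.9 - (-1.5) = -2.4
db = -2.4 - (-1.1) = -1.3
dE = sqrt((-3.8)^2 + (-2.4)^2 + (-1.3)^2) = 4.68


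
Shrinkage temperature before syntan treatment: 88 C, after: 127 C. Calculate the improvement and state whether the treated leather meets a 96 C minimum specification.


Improvement = 39 C
Meets 96 C spec: Yes


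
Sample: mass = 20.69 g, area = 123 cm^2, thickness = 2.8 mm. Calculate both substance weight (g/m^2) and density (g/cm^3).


SW = 20.69 / 123 x 10000 = 1682.1 g/m^2
Volume = 123 x 2.8 / 10 = 34.44 cm^3
Density = 20.69 / 34.44 = 0.601 g/cm^3


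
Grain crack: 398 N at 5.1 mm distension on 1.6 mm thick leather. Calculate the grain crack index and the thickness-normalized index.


Crack index = 78.0 N/mm
Normalized index = 48.8 N/mm per mm

Crack index = 398 / 5.1 = 78.0 N/mm
Normalized = 78.0 / 1.6 = 48.8 N/mm per mm


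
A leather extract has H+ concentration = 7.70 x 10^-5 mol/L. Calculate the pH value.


pH = -log10[H+]
pH = -log10(7.70 x 10^-5) = 4.11


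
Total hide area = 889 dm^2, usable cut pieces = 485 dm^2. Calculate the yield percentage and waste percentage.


Yield = 485 / 889 x 100 = 54.6%
Waste = 889 - 485 = 404 dm^2
Waste% = 100 - 54.6 = 45.4%


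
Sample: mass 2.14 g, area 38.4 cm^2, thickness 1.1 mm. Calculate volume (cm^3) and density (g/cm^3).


Volume = 4.224 cm^3
Density = 0.507 g/cm^3


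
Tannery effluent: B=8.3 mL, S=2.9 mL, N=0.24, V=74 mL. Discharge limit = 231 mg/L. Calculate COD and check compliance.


COD = 140.1 mg/L
Compliant: Yes


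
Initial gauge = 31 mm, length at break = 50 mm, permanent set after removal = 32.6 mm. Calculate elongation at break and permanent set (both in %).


Elongation at break = 61.3%
Permanent set = 5.2%

Elongation at break = (50 - 31) / 31 x 100 = 61.3%
Permanent set = (32.6 - 31) / 31 x 100 = 5.2%


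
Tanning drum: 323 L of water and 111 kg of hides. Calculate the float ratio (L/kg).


2.9

Float ratio = water / hide weight
Ratio = 323 / 111 = 2.9


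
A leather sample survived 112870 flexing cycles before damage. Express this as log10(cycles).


5.05

log10(112870) = 5.05


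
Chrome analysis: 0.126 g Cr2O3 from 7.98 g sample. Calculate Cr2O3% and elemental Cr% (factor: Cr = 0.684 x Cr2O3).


Cr2O3% = 0.126 / 7.98 x 100 = 1.58%
Cr% = 1.58 x 0.684 = 1.08%


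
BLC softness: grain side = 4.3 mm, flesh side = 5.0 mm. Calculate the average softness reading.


4.65 mm

Average = (4.3 + 5.0) / 2
Average = 4.65 mm


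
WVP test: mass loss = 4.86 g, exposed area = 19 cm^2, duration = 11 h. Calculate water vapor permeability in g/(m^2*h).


WVP = mass_loss / (area x time) x 10000
WVP = 4.86 / (19 x 11) x 10000
WVP = 4.86 / 209 x 10000 = 232.54 g/(m^2*h)


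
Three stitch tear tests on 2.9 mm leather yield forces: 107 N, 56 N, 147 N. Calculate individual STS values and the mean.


STS1 = 107 / 2.9 = 36.9 N/mm
STS2 = 56 / 2.9 = 19.3 N/mm
STS3 = 147 / 2.9 = 50.7 N/mm
Mean = (36.9 + 19.3 + 50.7) / 3 = 35.6 N/mm


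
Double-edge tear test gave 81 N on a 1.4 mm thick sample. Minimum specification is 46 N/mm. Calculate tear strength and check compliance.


Tear strength = 81 / 1.4 = 57.9 N/mm
Required minimum = 46 N/mm
Compliant: Yes


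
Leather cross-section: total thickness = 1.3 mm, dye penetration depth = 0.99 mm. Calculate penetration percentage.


76.2%

Penetration% = 0.99 / 1.3 x 100
Penetration = 76.2%


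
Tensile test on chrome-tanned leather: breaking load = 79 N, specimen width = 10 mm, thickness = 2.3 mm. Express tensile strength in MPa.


3.43 MPa

Cross-section = 10 x 2.3 = 23.0 mm^2
TS = 79 / 23.0 = 3.43 MPa
(1 N/mm^2 = 1 MPa)


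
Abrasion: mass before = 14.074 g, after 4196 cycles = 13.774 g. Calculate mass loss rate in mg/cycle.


0.071 mg/cycle


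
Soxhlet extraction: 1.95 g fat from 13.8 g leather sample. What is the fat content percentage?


Fat content = 1.95 / 13.8 x 100
Fat = 14.1%


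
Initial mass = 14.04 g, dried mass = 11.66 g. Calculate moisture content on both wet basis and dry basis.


Wet basis = 17.0%
Dry basis = 20.4%


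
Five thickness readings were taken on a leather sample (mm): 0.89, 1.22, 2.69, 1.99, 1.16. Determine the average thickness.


1.59 mm
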